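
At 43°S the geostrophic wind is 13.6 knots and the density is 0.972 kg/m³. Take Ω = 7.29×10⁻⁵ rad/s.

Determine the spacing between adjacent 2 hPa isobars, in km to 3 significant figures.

Coriolis parameter at 43°S:
f = 2Ω sin φ = 2 × 7.29×10⁻⁵ × sin 43° = 9.94×10⁻⁵ s⁻¹
Wind speed in SI: 13.6 knots = 7.00 m/s
Geostrophic balance rearranged: |∂P/∂n| = f ρ V_g
|∂P/∂n| = 9.94×10⁻⁵ × 0.972 × 7.00 = 6.76×10⁻⁴ Pa/m
Isobar spacing: Δn = ΔP/|∂P/∂n| = 200 Pa / 6.76×10⁻⁴ Pa/m = 295764 m ≈ 296 km

296 km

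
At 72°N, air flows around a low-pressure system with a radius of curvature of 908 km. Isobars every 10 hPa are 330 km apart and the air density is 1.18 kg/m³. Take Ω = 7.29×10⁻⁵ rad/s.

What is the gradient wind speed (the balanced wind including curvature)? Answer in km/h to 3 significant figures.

59.0 km/h

Coriolis parameter at 72°N:
f = 2Ω sin φ = 2 × 7.29×10⁻⁵ × sin 72° = 1.39×10⁻⁴ s⁻¹
Pressure gradient: |∂P/∂n| = 1000 Pa / 330000 m = 3.03×10⁻³ Pa/m
Geostrophic speed: V_g = |∂P/∂n|/(fρ) = 3.03×10⁻³/(1.39×10⁻⁴ × 1.18) = 18.5 m/s
Around a low, centrifugal force acts outward with Coriolis, so pressure-gradient force balances both:
(1/ρ)|∂P/∂n| = fV + V²/R  →  V² + fR·V − fR·V_g = 0
With fR = 1.39×10⁻⁴ × 908×10³ m = 126 m/s:
V = [−fR + √((fR)² + 4 fR V_g)]/2 = [−126 + √(126² + 4×126×18.5)]/2 = 16.4 m/s
Subgeostrophic (V < V_g = 18.5 m/s), as expected around a low.
Converting: 16.4 m/s × 3.6 = 59.0 km/h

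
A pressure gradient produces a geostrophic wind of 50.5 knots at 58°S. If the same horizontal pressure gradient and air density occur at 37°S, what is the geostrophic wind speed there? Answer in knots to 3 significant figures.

With the same pressure gradient and density, V_g ∝ 1/f ∝ 1/sin φ.
V₂ = V₁ · sin φ₁ / sin φ₂ = 50.5 × sin 58° / sin 37°
V₂ = 50.5 × 0.8480/0.6018 = 71.2 knots

71.2 knots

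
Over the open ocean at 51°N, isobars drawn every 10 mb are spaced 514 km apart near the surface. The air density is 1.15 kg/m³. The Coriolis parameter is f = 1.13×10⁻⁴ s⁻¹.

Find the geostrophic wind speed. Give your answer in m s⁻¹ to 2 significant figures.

Pressure gradient: |∂P/∂n| = 1000 Pa / 514000 m = 1.95×10⁻³ Pa/m
Geostrophic balance (pressure-gradient force = Coriolis force):
V_g = (1/(fρ)) |∂P/∂n| = 1.95×10⁻³ / (1.13×10⁻⁴ × 1.15) = 15.0 m/s

15 m s⁻¹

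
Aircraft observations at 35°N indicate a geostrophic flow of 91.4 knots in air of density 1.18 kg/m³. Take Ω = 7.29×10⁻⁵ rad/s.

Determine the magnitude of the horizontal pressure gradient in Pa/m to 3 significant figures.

Coriolis parameter at 35°N:
f = 2Ω sin φ = 2 × 7.29×10⁻⁵ × sin 35° = 8.36×10⁻⁵ s⁻¹
Wind speed in SI: 91.4 knots = 47.0 m/s
Geostrophic balance rearranged: |∂P/∂n| = f ρ V_g
|∂P/∂n| = 8.36×10⁻⁵ × 1.18 × 47.0 = 4.64×10⁻³ Pa/m

4.64×10⁻³ Pa/m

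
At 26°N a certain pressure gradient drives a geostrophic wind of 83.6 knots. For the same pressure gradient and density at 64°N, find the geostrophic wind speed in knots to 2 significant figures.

41 knots

With the same pressure gradient and density, V_g ∝ 1/f ∝ 1/sin φ.
V₂ = V₁ · sin φ₁ / sin φ₂ = 83.6 × sin 26° / sin 64°
V₂ = 83.6 × 0.4384/0.8988 = 41 knots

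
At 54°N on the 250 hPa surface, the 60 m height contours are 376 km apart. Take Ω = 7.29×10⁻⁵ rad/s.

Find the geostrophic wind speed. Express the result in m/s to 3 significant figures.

13.3 m/s

Coriolis parameter at 54°N:
f = 2Ω sin φ = 2 × 7.29×10⁻⁵ × sin 54° = 1.18×10⁻⁴ s⁻¹
Height gradient: |∂Z/∂n| = 60 m / 376000 m = 1.60×10⁻⁴
On a pressure surface, geostrophic balance gives V_g = (g/f)|∂Z/∂n|:
V_g = 9.81 × 1.60×10⁻⁴ / 1.18×10⁻⁴ = 13.3 m/s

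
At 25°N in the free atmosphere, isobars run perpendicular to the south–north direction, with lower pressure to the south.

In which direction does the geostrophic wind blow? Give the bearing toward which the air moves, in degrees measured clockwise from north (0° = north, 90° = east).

The pressure-gradient force points toward the south (bearing 180°).
Geostrophic balance: in the Northern Hemisphere the Coriolis force deflects motion to the right, so the geostrophic wind blows 90° to the right of the pressure-gradient force (low pressure on the left).
Rotating 180° by 90° clockwise gives 270° — the wind blows toward the west.

270°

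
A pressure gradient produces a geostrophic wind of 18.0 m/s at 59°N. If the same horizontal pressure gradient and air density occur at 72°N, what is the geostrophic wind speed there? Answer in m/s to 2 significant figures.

16 m/s

With the same pressure gradient and density, V_g ∝ 1/f ∝ 1/sin φ.
V₂ = V₁ · sin φ₁ / sin φ₂ = 18.0 × sin 59° / sin 72°
V₂ = 18.0 × 0.8572/0.9511 = 16 m/s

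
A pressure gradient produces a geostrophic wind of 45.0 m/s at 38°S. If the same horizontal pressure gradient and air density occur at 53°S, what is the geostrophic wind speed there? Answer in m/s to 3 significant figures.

34.7 m/s

With the same pressure gradient and density, V_g ∝ 1/f ∝ 1/sin φ.
V₂ = V₁ · sin φ₁ / sin φ₂ = 45.0 × sin 38° / sin 53°
V₂ = 45.0 × 0.6157/0.7986 = 34.7 m/s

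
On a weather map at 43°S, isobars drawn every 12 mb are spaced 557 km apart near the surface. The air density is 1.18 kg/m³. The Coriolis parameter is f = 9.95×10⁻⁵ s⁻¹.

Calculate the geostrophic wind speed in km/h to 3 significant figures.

Pressure gradient: |∂P/∂n| = 1200 Pa / 557000 m = 2.15×10⁻³ Pa/m
Geostrophic balance (pressure-gradient force = Coriolis force):
V_g = (1/(fρ)) |∂P/∂n| = 2.15×10⁻³ / (9.95×10⁻⁵ × 1.18) = 18.3 m/s
Converting: 18.3 m/s × 3.6 = 66.1 km/h

66.1 km/h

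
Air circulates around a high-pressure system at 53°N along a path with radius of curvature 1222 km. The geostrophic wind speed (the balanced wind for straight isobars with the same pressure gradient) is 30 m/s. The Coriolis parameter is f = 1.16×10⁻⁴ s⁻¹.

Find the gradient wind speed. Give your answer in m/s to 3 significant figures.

43.1 m/s

Around a high, pressure-gradient force acts outward with centrifugal, so Coriolis balances both:
fV = (1/ρ)|∂P/∂n| + V²/R  →  V² − fR·V + fR·V_g = 0
With fR = 1.16×10⁻⁴ × 1222×10³ m = 142 m/s:
V = [fR − √((fR)² − 4 fR V_g)]/2 = [142 − √(142² − 4×142×30)]/2 = 43.1 m/s
Supergeostrophic (V > V_g = 30 m/s), as expected around a high.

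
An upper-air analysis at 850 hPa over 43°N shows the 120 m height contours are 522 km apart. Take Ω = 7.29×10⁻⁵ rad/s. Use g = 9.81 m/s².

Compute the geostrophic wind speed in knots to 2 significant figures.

44 knots

Coriolis parameter at 43°N:
f = 2Ω sin φ = 2 × 7.29×10⁻⁵ × sin 43° = 9.94×10⁻⁵ s⁻¹
Height gradient: |∂Z/∂n| = 120 m / 522000 m = 2.30×10⁻⁴
On a pressure surface, geostrophic balance gives V_g = (g/f)|∂Z/∂n|:
V_g = 9.81 × 2.30×10⁻⁴ / 9.94×10⁻⁵ = 22.7 m/s
Converting: 22.7 m/s × 1.944 = 44 knots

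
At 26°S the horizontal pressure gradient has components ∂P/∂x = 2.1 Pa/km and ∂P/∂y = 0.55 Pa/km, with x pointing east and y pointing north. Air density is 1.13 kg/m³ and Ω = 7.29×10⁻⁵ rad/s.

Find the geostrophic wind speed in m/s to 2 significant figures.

Coriolis parameter at 26°S:
f = 2Ω sin φ = 2 × 7.29×10⁻⁵ × sin 26° = 6.39×10⁻⁵ s⁻¹
In the Southern Hemisphere f is negative: f = −6.39×10⁻⁵ s⁻¹.
Component geostrophic relations (x east, y north):
u_g = −(1/(fρ)) ∂P/∂y,  v_g = (1/(fρ)) ∂P/∂x
u_g = −(0.55×10⁻³)/(−6.39×10⁻⁵ × 1.13) = 7.62 m/s;  v_g = (2.1×10⁻³)/(−6.39×10⁻⁵ × 1.13) = −29.1 m/s
|V_g| = √(u_g² + v_g²) = 30.1 m/s

30 m/s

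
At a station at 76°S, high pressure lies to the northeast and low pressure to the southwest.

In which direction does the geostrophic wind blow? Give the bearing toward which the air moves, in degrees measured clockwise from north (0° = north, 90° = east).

135°

The pressure-gradient force points toward the southwest (bearing 225°).
Geostrophic balance: in the Southern Hemisphere the Coriolis force deflects motion to the left, so the geostrophic wind blows 90° to the left of the pressure-gradient force (low pressure on the right).
Rotating 225° by 90° counterclockwise gives 135° — the wind blows toward the southeast.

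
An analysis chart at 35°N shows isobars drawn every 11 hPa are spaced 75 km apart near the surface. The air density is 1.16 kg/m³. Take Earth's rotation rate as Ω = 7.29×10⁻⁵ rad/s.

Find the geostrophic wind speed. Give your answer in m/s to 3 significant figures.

151 m/s

Coriolis parameter at 35°N:
f = 2Ω sin φ = 2 × 7.29×10⁻⁵ × sin 35° = 8.36×10⁻⁵ s⁻¹
Pressure gradient: |∂P/∂n| = 1100 Pa / 75000 m = 1.47×10⁻² Pa/m
Geostrophic balance (pressure-gradient force = Coriolis force):
V_g = (1/(fρ)) |∂P/∂n| = 1.47×10⁻² / (8.36×10⁻⁵ × 1.16) = 151 m/s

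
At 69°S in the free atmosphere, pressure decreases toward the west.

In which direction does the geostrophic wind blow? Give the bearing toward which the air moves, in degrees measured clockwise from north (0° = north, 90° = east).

The pressure-gradient force points toward the west (bearing 270°).
Geostrophic balance: in the Southern Hemisphere the Coriolis force deflects motion to the left, so the geostrophic wind blows 90° to the left of the pressure-gradient force (low pressure on the right).
Rotating 270° by 90° counterclockwise gives 180° — the wind blows toward the south.

180°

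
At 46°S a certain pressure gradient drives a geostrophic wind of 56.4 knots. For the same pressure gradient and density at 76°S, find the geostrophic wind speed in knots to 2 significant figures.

With the same pressure gradient and density, V_g ∝ 1/f ∝ 1/sin φ.
V₂ = V₁ · sin φ₁ / sin φ₂ = 56.4 × sin 46° / sin 76°
V₂ = 56.4 × 0.7193/0.9703 = 42 knots

42 knots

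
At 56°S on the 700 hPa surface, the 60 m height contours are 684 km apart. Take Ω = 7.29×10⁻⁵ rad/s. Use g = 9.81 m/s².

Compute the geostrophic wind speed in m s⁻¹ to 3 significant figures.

Coriolis parameter at 56°S:
f = 2Ω sin φ = 2 × 7.29×10⁻⁵ × sin 56° = 1.21×10⁻⁴ s⁻¹
Height gradient: |∂Z/∂n| = 60 m / 684000 m = 8.77×10⁻⁵
On a pressure surface, geostrophic balance gives V_g = (g/f)|∂Z/∂n|:
V_g = 9.81 × 8.77×10⁻⁵ / 1.21×10⁻⁴ = 7.12 m/s

7.12 m s⁻¹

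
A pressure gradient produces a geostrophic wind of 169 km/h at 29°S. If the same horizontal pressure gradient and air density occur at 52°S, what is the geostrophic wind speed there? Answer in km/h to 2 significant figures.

With the same pressure gradient and density, V_g ∝ 1/f ∝ 1/sin φ.
V₂ = V₁ · sin φ₁ / sin φ₂ = 169 × sin 29° / sin 52°
V₂ = 169 × 0.4848/0.7880 = 100 km/h

100 km/h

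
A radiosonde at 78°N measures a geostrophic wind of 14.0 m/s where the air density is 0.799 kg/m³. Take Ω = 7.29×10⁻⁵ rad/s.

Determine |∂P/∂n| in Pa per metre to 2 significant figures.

Coriolis parameter at 78°N:
f = 2Ω sin φ = 2 × 7.29×10⁻⁵ × sin 78° = 1.43×10⁻⁴ s⁻¹
Geostrophic balance rearranged: |∂P/∂n| = f ρ V_g
|∂P/∂n| = 1.43×10⁻⁴ × 0.799 × 14.0 = 1.60×10⁻³ Pa/m

1.6×10⁻³ Pa/m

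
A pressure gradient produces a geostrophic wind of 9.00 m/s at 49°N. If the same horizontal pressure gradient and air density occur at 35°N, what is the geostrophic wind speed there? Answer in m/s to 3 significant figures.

With the same pressure gradient and density, V_g ∝ 1/f ∝ 1/sin φ.
V₂ = V₁ · sin φ₁ / sin φ₂ = 9.00 × sin 49° / sin 35°
V₂ = 9.00 × 0.7547/0.5736 = 11.8 m/s

11.8 m/s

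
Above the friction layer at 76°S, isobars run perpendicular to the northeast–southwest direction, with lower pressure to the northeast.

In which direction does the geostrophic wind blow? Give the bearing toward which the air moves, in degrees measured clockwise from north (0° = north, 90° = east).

315°

The pressure-gradient force points toward the northeast (bearing 045°).
Geostrophic balance: in the Southern Hemisphere the Coriolis force deflects motion to the left, so the geostrophic wind blows 90° to the left of the pressure-gradient force (low pressure on the right).
Rotating 045° by 90° counterclockwise gives 315° — the wind blows toward the northwest.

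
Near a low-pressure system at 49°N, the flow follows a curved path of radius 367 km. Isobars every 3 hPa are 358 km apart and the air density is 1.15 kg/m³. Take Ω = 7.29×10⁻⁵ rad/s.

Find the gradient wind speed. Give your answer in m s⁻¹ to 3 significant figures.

Coriolis parameter at 49°N:
f = 2Ω sin φ = 2 × 7.29×10⁻⁵ × sin 49° = 1.10×10⁻⁴ s⁻¹
Pressure gradient: |∂P/∂n| = 300 Pa / 358000 m = 8.38×10⁻⁴ Pa/m
Geostrophic speed: V_g = |∂P/∂n|/(fρ) = 8.38×10⁻⁴/(1.10×10⁻⁴ × 1.15) = 6.62 m/s
Around a low, centrifugal force acts outward with Coriolis, so pressure-gradient force balances both:
(1/ρ)|∂P/∂n| = fV + V²/R  →  V² + fR·V − fR·V_g = 0
With fR = 1.10×10⁻⁴ × 367×10³ m = 40.4 m/s:
V = [−fR + √((fR)² + 4 fR V_g)]/2 = [−40.4 + √(40.4² + 4×40.4×6.62)]/2 = 5.79 m/s
Subgeostrophic (V < V_g = 6.62 m/s), as expected around a low.

5.79 m s⁻¹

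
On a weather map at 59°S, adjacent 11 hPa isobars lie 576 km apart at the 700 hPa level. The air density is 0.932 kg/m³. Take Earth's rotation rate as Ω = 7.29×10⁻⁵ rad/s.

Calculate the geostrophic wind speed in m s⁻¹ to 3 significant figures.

Coriolis parameter at 59°S:
f = 2Ω sin φ = 2 × 7.29×10⁻⁵ × sin 59° = 1.25×10⁻⁴ s⁻¹
Pressure gradient: |∂P/∂n| = 1100 Pa / 576000 m = 1.91×10⁻³ Pa/m
Geostrophic balance (pressure-gradient force = Coriolis force):
V_g = (1/(fρ)) |∂P/∂n| = 1.91×10⁻³ / (1.25×10⁻⁴ × 0.932) = 16.4 m/s

16.4 m s⁻¹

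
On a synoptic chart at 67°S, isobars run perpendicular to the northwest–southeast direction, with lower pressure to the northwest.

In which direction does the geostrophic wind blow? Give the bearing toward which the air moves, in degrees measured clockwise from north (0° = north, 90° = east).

225°

The pressure-gradient force points toward the northwest (bearing 315°).
Geostrophic balance: in the Southern Hemisphere the Coriolis force deflects motion to the left, so the geostrophic wind blows 90° to the left of the pressure-gradient force (low pressure on the right).
Rotating 315° by 90° counterclockwise gives 225° — the wind blows toward the southwest.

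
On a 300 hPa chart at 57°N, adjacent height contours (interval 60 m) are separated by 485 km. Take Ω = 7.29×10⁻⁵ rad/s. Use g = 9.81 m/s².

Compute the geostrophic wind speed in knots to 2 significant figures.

Coriolis parameter at 57°N:
f = 2Ω sin φ = 2 × 7.29×10⁻⁵ × sin 57° = 1.22×10⁻⁴ s⁻¹
Height gradient: |∂Z/∂n| = 60 m / 485000 m = 1.24×10⁻⁴
On a pressure surface, geostrophic balance gives V_g = (g/f)|∂Z/∂n|:
V_g = 9.81 × 1.24×10⁻⁴ / 1.22×10⁻⁴ = 9.92 m/s
Converting: 9.92 m/s × 1.944 = 19 knots

19 knots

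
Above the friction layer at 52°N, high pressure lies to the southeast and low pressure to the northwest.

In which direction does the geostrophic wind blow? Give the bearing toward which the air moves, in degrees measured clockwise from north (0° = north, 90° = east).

The pressure-gradient force points toward the northwest (bearing 315°).
Geostrophic balance: in the Northern Hemisphere the Coriolis force deflects motion to the right, so the geostrophic wind blows 90° to the right of the pressure-gradient force (low pressure on the left).
Rotating 315° by 90° clockwise gives 045° — the wind blows toward the northeast.

045°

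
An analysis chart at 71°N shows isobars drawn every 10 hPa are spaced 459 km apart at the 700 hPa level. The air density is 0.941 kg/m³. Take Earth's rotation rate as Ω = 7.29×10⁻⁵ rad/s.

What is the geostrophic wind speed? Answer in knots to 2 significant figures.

33 knots

Coriolis parameter at 71°N:
f = 2Ω sin φ = 2 × 7.29×10⁻⁵ × sin 71° = 1.38×10⁻⁴ s⁻¹
Pressure gradient: |∂P/∂n| = 1000 Pa / 459000 m = 2.18×10⁻³ Pa/m
Geostrophic balance (pressure-gradient force = Coriolis force):
V_g = (1/(fρ)) |∂P/∂n| = 2.18×10⁻³ / (1.38×10⁻⁴ × 0.941) = 16.8 m/s
Converting: 16.8 m/s × 1.944 = 33 knots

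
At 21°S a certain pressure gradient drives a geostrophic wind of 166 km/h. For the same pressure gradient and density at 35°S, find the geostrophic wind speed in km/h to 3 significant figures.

104 km/h

With the same pressure gradient and density, V_g ∝ 1/f ∝ 1/sin φ.
V₂ = V₁ · sin φ₁ / sin φ₂ = 166 × sin 21° / sin 35°
V₂ = 166 × 0.3584/0.5736 = 104 km/h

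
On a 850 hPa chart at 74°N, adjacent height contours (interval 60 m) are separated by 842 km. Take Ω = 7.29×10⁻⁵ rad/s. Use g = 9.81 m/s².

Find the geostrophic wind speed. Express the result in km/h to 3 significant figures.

Coriolis parameter at 74°N:
f = 2Ω sin φ = 2 × 7.29×10⁻⁵ × sin 74° = 1.40×10⁻⁴ s⁻¹
Height gradient: |∂Z/∂n| = 60 m / 842000 m = 7.13×10⁻⁵
On a pressure surface, geostrophic balance gives V_g = (g/f)|∂Z/∂n|:
V_g = 9.81 × 7.13×10⁻⁵ / 1.40×10⁻⁴ = 4.99 m/s
Converting: 4.99 m/s × 3.6 = 18.0 km/h

18.0 km/h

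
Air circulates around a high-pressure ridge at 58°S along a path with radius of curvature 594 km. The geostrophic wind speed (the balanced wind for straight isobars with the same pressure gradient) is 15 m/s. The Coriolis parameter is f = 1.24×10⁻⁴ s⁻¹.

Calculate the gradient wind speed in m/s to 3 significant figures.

21.0 m/s

Around a high, pressure-gradient force acts outward with centrifugal, so Coriolis balances both:
fV = (1/ρ)|∂P/∂n| + V²/R  →  V² − fR·V + fR·V_g = 0
With fR = 1.24×10⁻⁴ × 594×10³ m = 73.7 m/s:
V = [fR − √((fR)² − 4 fR V_g)]/2 = [73.7 − √(73.7² − 4×73.7×15)]/2 = 21 m/s
Supergeostrophic (V > V_g = 15 m/s), as expected around a high.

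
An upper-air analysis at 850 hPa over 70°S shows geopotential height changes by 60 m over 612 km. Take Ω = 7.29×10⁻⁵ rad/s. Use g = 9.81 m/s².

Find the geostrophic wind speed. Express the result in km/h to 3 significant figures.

Coriolis parameter at 70°S:
f = 2Ω sin φ = 2 × 7.29×10⁻⁵ × sin 70° = 1.37×10⁻⁴ s⁻¹
Height gradient: |∂Z/∂n| = 60 m / 612000 m = 9.80×10⁻⁵
On a pressure surface, geostrophic balance gives V_g = (g/f)|∂Z/∂n|:
V_g = 9.81 × 9.80×10⁻⁵ / 1.37×10⁻⁴ = 7.02 m/s
Converting: 7.02 m/s × 3.6 = 25.3 km/h

25.3 km/h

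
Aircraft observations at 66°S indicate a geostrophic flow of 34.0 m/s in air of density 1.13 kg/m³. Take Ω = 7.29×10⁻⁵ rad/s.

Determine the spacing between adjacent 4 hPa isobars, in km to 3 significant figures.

Coriolis parameter at 66°S:
f = 2Ω sin φ = 2 × 7.29×10⁻⁵ × sin 66° = 1.33×10⁻⁴ s⁻¹
Geostrophic balance rearranged: |∂P/∂n| = f ρ V_g
|∂P/∂n| = 1.33×10⁻⁴ × 1.13 × 34.0 = 5.12×10⁻³ Pa/m
Isobar spacing: Δn = ΔP/|∂P/∂n| = 400 Pa / 5.12×10⁻³ Pa/m = 78165 m ≈ 78.2 km

78.2 km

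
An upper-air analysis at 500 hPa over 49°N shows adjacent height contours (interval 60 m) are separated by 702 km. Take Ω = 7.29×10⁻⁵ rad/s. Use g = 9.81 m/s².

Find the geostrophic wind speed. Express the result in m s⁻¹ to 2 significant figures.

Coriolis parameter at 49°N:
f = 2Ω sin φ = 2 × 7.29×10⁻⁵ × sin 49° = 1.10×10⁻⁴ s⁻¹
Height gradient: |∂Z/∂n| = 60 m / 702000 m = 8.55×10⁻⁵
On a pressure surface, geostrophic balance gives V_g = (g/f)|∂Z/∂n|:
V_g = 9.81 × 8.55×10⁻⁵ / 1.10×10⁻⁴ = 7.62 m/s

7.6 m s⁻¹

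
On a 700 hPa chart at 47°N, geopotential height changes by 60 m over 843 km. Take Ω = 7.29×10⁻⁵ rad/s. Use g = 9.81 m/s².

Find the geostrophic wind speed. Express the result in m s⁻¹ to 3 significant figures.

Coriolis parameter at 47°N:
f = 2Ω sin φ = 2 × 7.29×10⁻⁵ × sin 47° = 1.07×10⁻⁴ s⁻¹
Height gradient: |∂Z/∂n| = 60 m / 843000 m = 7.12×10⁻⁵
On a pressure surface, geostrophic balance gives V_g = (g/f)|∂Z/∂n|:
V_g = 9.81 × 7.12×10⁻⁵ / 1.07×10⁻⁴ = 6.55 m/s

6.55 m s⁻¹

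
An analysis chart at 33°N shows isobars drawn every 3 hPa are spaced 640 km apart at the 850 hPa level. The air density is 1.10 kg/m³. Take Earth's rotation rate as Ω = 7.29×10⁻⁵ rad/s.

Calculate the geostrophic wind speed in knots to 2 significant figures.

Coriolis parameter at 33°N:
f = 2Ω sin φ = 2 × 7.29×10⁻⁵ × sin 33° = 7.94×10⁻⁵ s⁻¹
Pressure gradient: |∂P/∂n| = 300 Pa / 640000 m = 4.69×10⁻⁴ Pa/m
Geostrophic balance (pressure-gradient force = Coriolis force):
V_g = (1/(fρ)) |∂P/∂n| = 4.69×10⁻⁴ / (7.94×10⁻⁵ × 1.10) = 5.37 m/s
Converting: 5.37 m/s × 1.944 = 10 knots

10 knots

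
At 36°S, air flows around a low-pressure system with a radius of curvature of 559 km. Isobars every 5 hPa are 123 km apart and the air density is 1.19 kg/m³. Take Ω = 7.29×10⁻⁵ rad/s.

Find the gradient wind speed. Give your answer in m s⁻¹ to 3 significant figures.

25.9 m s⁻¹

Coriolis parameter at 36°S:
f = 2Ω sin φ = 2 × 7.29×10⁻⁵ × sin 36° = 8.57×10⁻⁵ s⁻¹
Pressure gradient: |∂P/∂n| = 500 Pa / 123000 m = 4.07×10⁻³ Pa/m
Geostrophic speed: V_g = |∂P/∂n|/(fρ) = 4.07×10⁻³/(8.57×10⁻⁵ × 1.19) = 39.9 m/s
Around a low, centrifugal force acts outward with Coriolis, so pressure-gradient force balances both:
(1/ρ)|∂P/∂n| = fV + V²/R  →  V² + fR·V − fR·V_g = 0
With fR = 8.57×10⁻⁵ × 559×10³ m = 47.9 m/s:
V = [−fR + √((fR)² + 4 fR V_g)]/2 = [−47.9 + √(47.9² + 4×47.9×39.9)]/2 = 25.9 m/s
Subgeostrophic (V < V_g = 39.9 m/s), as expected around a low.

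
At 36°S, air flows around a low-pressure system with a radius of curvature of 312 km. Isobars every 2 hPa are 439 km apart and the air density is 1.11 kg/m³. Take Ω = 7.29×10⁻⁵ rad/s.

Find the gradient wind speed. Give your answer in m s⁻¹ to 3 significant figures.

Coriolis parameter at 36°S:
f = 2Ω sin φ = 2 × 7.29×10⁻⁵ × sin 36° = 8.57×10⁻⁵ s⁻¹
Pressure gradient: |∂P/∂n| = 200 Pa / 439000 m = 4.56×10⁻⁴ Pa/m
Geostrophic speed: V_g = |∂P/∂n|/(fρ) = 4.56×10⁻⁴/(8.57×10⁻⁵ × 1.11) = 4.79 m/s
Around a low, centrifugal force acts outward with Coriolis, so pressure-gradient force balances both:
(1/ρ)|∂P/∂n| = fV + V²/R  →  V² + fR·V − fR·V_g = 0
With fR = 8.57×10⁻⁵ × 312×10³ m = 26.7 m/s:
V = [−fR + √((fR)² + 4 fR V_g)]/2 = [−26.7 + √(26.7² + 4×26.7×4.79)]/2 = 4.15 m/s
Subgeostrophic (V < V_g = 4.79 m/s), as expected around a low.

4.15 m s⁻¹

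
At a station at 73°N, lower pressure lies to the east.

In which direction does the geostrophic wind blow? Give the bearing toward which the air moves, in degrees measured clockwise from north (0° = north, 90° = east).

The pressure-gradient force points toward the east (bearing 090°).
Geostrophic balance: in the Northern Hemisphere the Coriolis force deflects motion to the right, so the geostrophic wind blows 90° to the right of the pressure-gradient force (low pressure on the left).
Rotating 090° by 90° clockwise gives 180° — the wind blows toward the south.

180°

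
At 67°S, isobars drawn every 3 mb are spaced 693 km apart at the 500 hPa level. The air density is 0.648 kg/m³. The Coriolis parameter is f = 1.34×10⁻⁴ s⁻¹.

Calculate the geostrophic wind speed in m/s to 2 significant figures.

5.0 m/s

Pressure gradient: |∂P/∂n| = 300 Pa / 693000 m = 4.33×10⁻⁴ Pa/m
Geostrophic balance (pressure-gradient force = Coriolis force):
V_g = (1/(fρ)) |∂P/∂n| = 4.33×10⁻⁴ / (1.34×10⁻⁴ × 0.648) = 4.99 m/s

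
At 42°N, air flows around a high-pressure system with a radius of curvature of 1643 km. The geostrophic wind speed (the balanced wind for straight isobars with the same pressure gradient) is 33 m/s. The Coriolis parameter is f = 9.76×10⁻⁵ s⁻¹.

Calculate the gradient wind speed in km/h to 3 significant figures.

167 km/h

Around a high, pressure-gradient force acts outward with centrifugal, so Coriolis balances both:
fV = (1/ρ)|∂P/∂n| + V²/R  →  V² − fR·V + fR·V_g = 0
With fR = 9.76×10⁻⁵ × 1643×10³ m = 160 m/s:
V = [fR − √((fR)² − 4 fR V_g)]/2 = [160 − √(160² − 4×160×33)]/2 = 46.5 m/s
Supergeostrophic (V > V_g = 33 m/s), as expected around a high.
Converting: 46.5 m/s × 3.6 = 167 km/h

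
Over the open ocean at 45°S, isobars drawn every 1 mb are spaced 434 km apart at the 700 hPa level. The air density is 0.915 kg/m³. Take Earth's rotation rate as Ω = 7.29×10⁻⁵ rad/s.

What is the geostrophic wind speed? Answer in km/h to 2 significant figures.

8.8 km/h

Coriolis parameter at 45°S:
f = 2Ω sin φ = 2 × 7.29×10⁻⁵ × sin 45° = 1.03×10⁻⁴ s⁻¹
Pressure gradient: |∂P/∂n| = 100 Pa / 434000 m = 2.30×10⁻⁴ Pa/m
Geostrophic balance (pressure-gradient force = Coriolis force):
V_g = (1/(fρ)) |∂P/∂n| = 2.30×10⁻⁴ / (1.03×10⁻⁴ × 0.915) = 2.44 m/s
Converting: 2.44 m/s × 3.6 = 8.8 km/h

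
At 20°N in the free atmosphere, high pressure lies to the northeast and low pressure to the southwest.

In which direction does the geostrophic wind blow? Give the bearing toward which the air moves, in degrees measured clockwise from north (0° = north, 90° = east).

315°

The pressure-gradient force points toward the southwest (bearing 225°).
Geostrophic balance: in the Northern Hemisphere the Coriolis force deflects motion to the right, so the geostrophic wind blows 90° to the right of the pressure-gradient force (low pressure on the left).
Rotating 225° by 90° clockwise gives 315° — the wind blows toward the northwest.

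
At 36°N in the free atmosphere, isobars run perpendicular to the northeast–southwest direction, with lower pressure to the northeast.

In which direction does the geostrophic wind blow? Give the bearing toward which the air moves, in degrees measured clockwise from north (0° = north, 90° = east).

135°

The pressure-gradient force points toward the northeast (bearing 045°).
Geostrophic balance: in the Northern Hemisphere the Coriolis force deflects motion to the right, so the geostrophic wind blows 90° to the right of the pressure-gradient force (low pressure on the left).
Rotating 045° by 90° clockwise gives 135° — the wind blows toward the southeast.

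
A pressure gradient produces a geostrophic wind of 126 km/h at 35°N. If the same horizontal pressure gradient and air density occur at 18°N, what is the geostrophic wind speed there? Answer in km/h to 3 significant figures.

With the same pressure gradient and density, V_g ∝ 1/f ∝ 1/sin φ.
V₂ = V₁ · sin φ₁ / sin φ₂ = 126 × sin 35° / sin 18°
V₂ = 126 × 0.5736/0.3090 = 234 km/h

234 km/h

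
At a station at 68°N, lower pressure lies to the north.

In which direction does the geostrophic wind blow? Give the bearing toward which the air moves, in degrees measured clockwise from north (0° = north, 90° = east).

090°

The pressure-gradient force points toward the north (bearing 000°).
Geostrophic balance: in the Northern Hemisphere the Coriolis force deflects motion to the right, so the geostrophic wind blows 90° to the right of the pressure-gradient force (low pressure on the left).
Rotating 000° by 90° clockwise gives 090° — the wind blows toward the east.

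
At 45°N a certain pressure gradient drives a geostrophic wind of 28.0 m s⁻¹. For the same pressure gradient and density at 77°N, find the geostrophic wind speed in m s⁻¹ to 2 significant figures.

With the same pressure gradient and density, V_g ∝ 1/f ∝ 1/sin φ.
V₂ = V₁ · sin φ₁ / sin φ₂ = 28.0 × sin 45° / sin 77°
V₂ = 28.0 × 0.7071/0.9744 = 20 m s⁻¹

20 m s⁻¹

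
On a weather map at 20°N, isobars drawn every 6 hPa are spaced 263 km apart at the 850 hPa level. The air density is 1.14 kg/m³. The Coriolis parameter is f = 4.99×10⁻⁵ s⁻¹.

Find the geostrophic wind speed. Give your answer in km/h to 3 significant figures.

Pressure gradient: |∂P/∂n| = 600 Pa / 263000 m = 2.28×10⁻³ Pa/m
Geostrophic balance (pressure-gradient force = Coriolis force):
V_g = (1/(fρ)) |∂P/∂n| = 2.28×10⁻³ / (4.99×10⁻⁵ × 1.14) = 40.1 m/s
Converting: 40.1 m/s × 3.6 = 144 km/h

144 km/h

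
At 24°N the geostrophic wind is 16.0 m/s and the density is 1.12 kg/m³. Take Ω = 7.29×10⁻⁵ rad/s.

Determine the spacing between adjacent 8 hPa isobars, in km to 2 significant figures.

750 km

Coriolis parameter at 24°N:
f = 2Ω sin φ = 2 × 7.29×10⁻⁵ × sin 24° = 5.93×10⁻⁵ s⁻¹
Geostrophic balance rearranged: |∂P/∂n| = f ρ V_g
|∂P/∂n| = 5.93×10⁻⁵ × 1.12 × 16.0 = 1.06×10⁻³ Pa/m
Isobar spacing: Δn = ΔP/|∂P/∂n| = 800 Pa / 1.06×10⁻³ Pa/m = 752803 m ≈ 750 km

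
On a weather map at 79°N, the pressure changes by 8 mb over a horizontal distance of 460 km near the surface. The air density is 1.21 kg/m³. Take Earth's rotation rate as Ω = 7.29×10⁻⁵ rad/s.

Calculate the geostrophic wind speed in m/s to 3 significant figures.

10.0 m/s

Coriolis parameter at 79°N:
f = 2Ω sin φ = 2 × 7.29×10⁻⁵ × sin 79° = 1.43×10⁻⁴ s⁻¹
Pressure gradient: |∂P/∂n| = 800 Pa / 460000 m = 1.74×10⁻³ Pa/m
Geostrophic balance (pressure-gradient force = Coriolis force):
V_g = (1/(fρ)) |∂P/∂n| = 1.74×10⁻³ / (1.43×10⁻⁴ × 1.21) = 10.0 m/s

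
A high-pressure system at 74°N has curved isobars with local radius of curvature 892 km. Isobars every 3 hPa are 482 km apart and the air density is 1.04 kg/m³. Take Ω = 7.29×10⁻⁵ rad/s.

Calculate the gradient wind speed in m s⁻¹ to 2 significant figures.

4.4 m s⁻¹

Coriolis parameter at 74°N:
f = 2Ω sin φ = 2 × 7.29×10⁻⁵ × sin 74° = 1.40×10⁻⁴ s⁻¹
Pressure gradient: |∂P/∂n| = 300 Pa / 482000 m = 6.22×10⁻⁴ Pa/m
Geostrophic speed: V_g = |∂P/∂n|/(fρ) = 6.22×10⁻⁴/(1.40×10⁻⁴ × 1.04) = 4.27 m/s
Around a high, pressure-gradient force acts outward with centrifugal, so Coriolis balances both:
fV = (1/ρ)|∂P/∂n| + V²/R  →  V² − fR·V + fR·V_g = 0
With fR = 1.40×10⁻⁴ × 892×10³ m = 125 m/s:
V = [fR − √((fR)² − 4 fR V_g)]/2 = [125 − √(125² − 4×125×4.27)]/2 = 4.43 m/s
Supergeostrophic (V > V_g = 4.27 m/s), as expected around a high.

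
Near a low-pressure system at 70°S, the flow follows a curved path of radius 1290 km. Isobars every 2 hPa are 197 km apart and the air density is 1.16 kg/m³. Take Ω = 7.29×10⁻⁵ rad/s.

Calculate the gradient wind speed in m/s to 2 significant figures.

6.2 m/s

Coriolis parameter at 70°S:
f = 2Ω sin φ = 2 × 7.29×10⁻⁵ × sin 70° = 1.37×10⁻⁴ s⁻¹
Pressure gradient: |∂P/∂n| = 200 Pa / 197000 m = 1.02×10⁻³ Pa/m
Geostrophic speed: V_g = |∂P/∂n|/(fρ) = 1.02×10⁻³/(1.37×10⁻⁴ × 1.16) = 6.39 m/s
Around a low, centrifugal force acts outward with Coriolis, so pressure-gradient force balances both:
(1/ρ)|∂P/∂n| = fV + V²/R  →  V² + fR·V − fR·V_g = 0
With fR = 1.37×10⁻⁴ × 1290×10³ m = 177 m/s:
V = [−fR + √((fR)² + 4 fR V_g)]/2 = [−177 + √(177² + 4×177×6.39)]/2 = 6.17 m/s
Subgeostrophic (V < V_g = 6.39 m/s), as expected around a low.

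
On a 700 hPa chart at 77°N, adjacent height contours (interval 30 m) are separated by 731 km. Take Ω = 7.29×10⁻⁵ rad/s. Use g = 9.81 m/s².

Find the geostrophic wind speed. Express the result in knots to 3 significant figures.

5.51 knots

Coriolis parameter at 77°N:
f = 2Ω sin φ = 2 × 7.29×10⁻⁵ × sin 77° = 1.42×10⁻⁴ s⁻¹
Height gradient: |∂Z/∂n| = 30 m / 731000 m = 4.10×10⁻⁵
On a pressure surface, geostrophic balance gives V_g = (g/f)|∂Z/∂n|:
V_g = 9.81 × 4.10×10⁻⁵ / 1.42×10⁻⁴ = 2.83 m/s
Converting: 2.83 m/s × 1.944 = 5.51 knots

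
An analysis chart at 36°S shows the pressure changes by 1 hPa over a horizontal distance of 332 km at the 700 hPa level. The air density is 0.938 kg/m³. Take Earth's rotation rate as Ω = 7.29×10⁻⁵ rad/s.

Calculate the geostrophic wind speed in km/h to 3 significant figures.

Coriolis parameter at 36°S:
f = 2Ω sin φ = 2 × 7.29×10⁻⁵ × sin 36° = 8.57×10⁻⁵ s⁻¹
Pressure gradient: |∂P/∂n| = 100 Pa / 332000 m = 3.01×10⁻⁴ Pa/m
Geostrophic balance (pressure-gradient force = Coriolis force):
V_g = (1/(fρ)) |∂P/∂n| = 3.01×10⁻⁴ / (8.57×10⁻⁵ × 0.938) = 3.75 m/s
Converting: 3.75 m/s × 3.6 = 13.5 km/h

13.5 km/h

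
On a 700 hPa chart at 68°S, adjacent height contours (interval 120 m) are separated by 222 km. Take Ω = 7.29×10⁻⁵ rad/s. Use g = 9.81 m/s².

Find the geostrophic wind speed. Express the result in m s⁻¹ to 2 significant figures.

Coriolis parameter at 68°S:
f = 2Ω sin φ = 2 × 7.29×10⁻⁵ × sin 68° = 1.35×10⁻⁴ s⁻¹
Height gradient: |∂Z/∂n| = 120 m / 222000 m = 5.41×10⁻⁴
On a pressure surface, geostrophic balance gives V_g = (g/f)|∂Z/∂n|:
V_g = 9.81 × 5.41×10⁻⁴ / 1.35×10⁻⁴ = 39.2 m/s

39 m s⁻¹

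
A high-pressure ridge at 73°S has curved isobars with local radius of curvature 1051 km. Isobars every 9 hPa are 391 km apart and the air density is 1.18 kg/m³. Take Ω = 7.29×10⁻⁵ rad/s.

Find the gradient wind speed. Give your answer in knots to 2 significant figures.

Coriolis parameter at 73°S:
f = 2Ω sin φ = 2 × 7.29×10⁻⁵ × sin 73° = 1.39×10⁻⁴ s⁻¹
Pressure gradient: |∂P/∂n| = 900 Pa / 391000 m = 2.30×10⁻³ Pa/m
Geostrophic speed: V_g = |∂P/∂n|/(fρ) = 2.30×10⁻³/(1.39×10⁻⁴ × 1.18) = 14.0 m/s
Around a high, pressure-gradient force acts outward with centrifugal, so Coriolis balances both:
fV = (1/ρ)|∂P/∂n| + V²/R  →  V² − fR·V + fR·V_g = 0
With fR = 1.39×10⁻⁴ × 1051×10³ m = 147 m/s:
V = [fR − √((fR)² − 4 fR V_g)]/2 = [147 − √(147² − 4×147×14)]/2 = 15.7 m/s
Supergeostrophic (V > V_g = 14 m/s), as expected around a high.
Converting: 15.7 m/s × 1.944 = 30 knots

30 knots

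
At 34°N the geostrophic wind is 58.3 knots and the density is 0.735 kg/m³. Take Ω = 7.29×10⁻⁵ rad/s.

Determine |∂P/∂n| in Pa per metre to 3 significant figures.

Coriolis parameter at 34°N:
f = 2Ω sin φ = 2 × 7.29×10⁻⁵ × sin 34° = 8.15×10⁻⁵ s⁻¹
Wind speed in SI: 58.3 knots = 30.0 m/s
Geostrophic balance rearranged: |∂P/∂n| = f ρ V_g
|∂P/∂n| = 8.15×10⁻⁵ × 0.735 × 30.0 = 1.80×10⁻³ Pa/m

1.80×10⁻³ Pa/m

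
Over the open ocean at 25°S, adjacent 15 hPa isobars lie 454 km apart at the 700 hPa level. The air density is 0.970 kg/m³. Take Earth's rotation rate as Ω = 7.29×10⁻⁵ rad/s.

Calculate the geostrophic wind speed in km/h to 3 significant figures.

199 km/h

Coriolis parameter at 25°S:
f = 2Ω sin φ = 2 × 7.29×10⁻⁵ × sin 25° = 6.16×10⁻⁵ s⁻¹
Pressure gradient: |∂P/∂n| = 1500 Pa / 454000 m = 3.30×10⁻³ Pa/m
Geostrophic balance (pressure-gradient force = Coriolis force):
V_g = (1/(fρ)) |∂P/∂n| = 3.30×10⁻³ / (6.16×10⁻⁵ × 0.970) = 55.3 m/s
Converting: 55.3 m/s × 3.6 = 199 km/h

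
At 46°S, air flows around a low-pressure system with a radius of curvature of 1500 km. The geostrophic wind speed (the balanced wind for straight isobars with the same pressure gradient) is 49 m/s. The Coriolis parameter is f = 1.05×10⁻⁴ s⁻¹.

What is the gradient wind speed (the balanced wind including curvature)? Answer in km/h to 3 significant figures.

Around a low, centrifugal force acts outward with Coriolis, so pressure-gradient force balances both:
(1/ρ)|∂P/∂n| = fV + V²/R  →  V² + fR·V − fR·V_g = 0
With fR = 1.05×10⁻⁴ × 1500×10³ m = 158 m/s:
V = [−fR + √((fR)² + 4 fR V_g)]/2 = [−158 + √(158² + 4×158×49)]/2 = 39.2 m/s
Subgeostrophic (V < V_g = 49 m/s), as expected around a low.
Converting: 39.2 m/s × 3.6 = 141 km/h

141 km/h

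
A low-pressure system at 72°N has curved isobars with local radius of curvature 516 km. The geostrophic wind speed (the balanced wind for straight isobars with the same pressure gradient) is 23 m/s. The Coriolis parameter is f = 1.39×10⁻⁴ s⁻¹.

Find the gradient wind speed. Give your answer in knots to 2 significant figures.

Around a low, centrifugal force acts outward with Coriolis, so pressure-gradient force balances both:
(1/ρ)|∂P/∂n| = fV + V²/R  →  V² + fR·V − fR·V_g = 0
With fR = 1.39×10⁻⁴ × 516×10³ m = 71.7 m/s:
V = [−fR + √((fR)² + 4 fR V_g)]/2 = [−71.7 + √(71.7² + 4×71.7×23)]/2 = 18.3 m/s
Subgeostrophic (V < V_g = 23 m/s), as expected around a low.
Converting: 18.3 m/s × 1.944 = 36 knots

36 knots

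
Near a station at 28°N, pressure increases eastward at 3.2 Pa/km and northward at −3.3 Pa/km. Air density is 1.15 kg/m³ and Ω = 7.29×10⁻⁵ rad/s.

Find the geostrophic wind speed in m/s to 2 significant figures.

Coriolis parameter at 28°N:
f = 2Ω sin φ = 2 × 7.29×10⁻⁵ × sin 28° = 6.84×10⁻⁵ s⁻¹
Component geostrophic relations (x east, y north):
u_g = −(1/(fρ)) ∂P/∂y,  v_g = (1/(fρ)) ∂P/∂x
u_g = −(−3.3×10⁻³)/(6.84×10⁻⁵ × 1.15) = 41.9 m/s;  v_g = (3.2×10⁻³)/(6.84×10⁻⁵ × 1.15) = 40.7 m/s
|V_g| = √(u_g² + v_g²) = 58.4 m/s

58 m/s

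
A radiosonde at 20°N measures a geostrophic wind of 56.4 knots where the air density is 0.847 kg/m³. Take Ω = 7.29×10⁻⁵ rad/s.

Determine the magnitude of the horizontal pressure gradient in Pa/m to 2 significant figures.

Coriolis parameter at 20°N:
f = 2Ω sin φ = 2 × 7.29×10⁻⁵ × sin 20° = 4.99×10⁻⁵ s⁻¹
Wind speed in SI: 56.4 knots = 29.0 m/s
Geostrophic balance rearranged: |∂P/∂n| = f ρ V_g
|∂P/∂n| = 4.99×10⁻⁵ × 0.847 × 29.0 = 1.23×10⁻³ Pa/m

1.2×10⁻³ Pa/m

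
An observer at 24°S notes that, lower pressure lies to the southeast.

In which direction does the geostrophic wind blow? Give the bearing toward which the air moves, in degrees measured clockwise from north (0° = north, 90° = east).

045°

The pressure-gradient force points toward the southeast (bearing 135°).
Geostrophic balance: in the Southern Hemisphere the Coriolis force deflects motion to the left, so the geostrophic wind blows 90° to the left of the pressure-gradient force (low pressure on the right).
Rotating 135° by 90° counterclockwise gives 045° — the wind blows toward the northeast.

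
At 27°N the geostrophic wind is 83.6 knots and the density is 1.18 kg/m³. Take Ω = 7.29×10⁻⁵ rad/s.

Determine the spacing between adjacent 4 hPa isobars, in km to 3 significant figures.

Coriolis parameter at 27°N:
f = 2Ω sin φ = 2 × 7.29×10⁻⁵ × sin 27° = 6.62×10⁻⁵ s⁻¹
Wind speed in SI: 83.6 knots = 43.0 m/s
Geostrophic balance rearranged: |∂P/∂n| = f ρ V_g
|∂P/∂n| = 6.62×10⁻⁵ × 1.18 × 43.0 = 3.36×10⁻³ Pa/m
Isobar spacing: Δn = ΔP/|∂P/∂n| = 400 Pa / 3.36×10⁻³ Pa/m = 119077 m ≈ 119 km

119 km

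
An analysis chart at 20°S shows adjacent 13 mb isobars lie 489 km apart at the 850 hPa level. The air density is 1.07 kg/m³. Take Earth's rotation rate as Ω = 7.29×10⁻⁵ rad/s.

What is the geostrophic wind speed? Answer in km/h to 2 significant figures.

180 km/h

Coriolis parameter at 20°S:
f = 2Ω sin φ = 2 × 7.29×10⁻⁵ × sin 20° = 4.99×10⁻⁵ s⁻¹
Pressure gradient: |∂P/∂n| = 1300 Pa / 489000 m = 2.66×10⁻³ Pa/m
Geostrophic balance (pressure-gradient force = Coriolis force):
V_g = (1/(fρ)) |∂P/∂n| = 2.66×10⁻³ / (4.99×10⁻⁵ × 1.07) = 49.8 m/s
Converting: 49.8 m/s × 3.6 = 180 km/h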